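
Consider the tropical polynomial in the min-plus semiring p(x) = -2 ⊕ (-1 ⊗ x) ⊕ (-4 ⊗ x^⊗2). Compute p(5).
p(5) = -2

A tropical monomial a ⊗ x^⊗i evaluates to a + i · x. Evaluating each term at x = 5:
  Term 0 contributes -2 + 0 · 5 = -2
  Term 1 contributes -1 + 1 · 5 = 4
  Term 2 contributes -4 + 2 · 5 = 6
p(5) = ⊕ of these = min[-2, 4, 6] = -2.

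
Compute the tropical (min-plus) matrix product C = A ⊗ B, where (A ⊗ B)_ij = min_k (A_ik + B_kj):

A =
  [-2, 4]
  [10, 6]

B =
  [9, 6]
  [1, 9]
A ⊗ B =
  [5, 4]
  [7, 15]

Apply the min-plus product entry-by-entry:
  C[0][0] = min over k of (A[0][0] + B[0][0] = -2 + 9 = 7, A[0][1] + B[1][0] = 4 + 1 = 5) = 5 (attained at k = 1)
  C[0][1] = min over k of (A[0][0] + B[0][1] = -2 + 6 = 4, A[0][1] + B[1][1] = 4 + 9 = 13) = 4 (attained at k = 0)
  C[1][0] = min over k of (A[1][0] + B[0][0] = 10 + 9 = 19, A[1][1] + B[1][0] = 6 + 1 = 7) = 7 (attained at k = 1)
  C[1][1] = min over k of (A[1][0] + B[0][1] = 10 + 6 = 16, A[1][1] + B[1][1] = 6 + 9 = 15) = 15 (attained at k = 1)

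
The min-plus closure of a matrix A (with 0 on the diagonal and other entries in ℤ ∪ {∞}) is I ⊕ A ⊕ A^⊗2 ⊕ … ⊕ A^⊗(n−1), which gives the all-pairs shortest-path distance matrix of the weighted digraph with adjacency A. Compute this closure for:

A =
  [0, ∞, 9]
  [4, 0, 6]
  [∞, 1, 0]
Closure =
  [0, 10, 9]
  [4, 0, 6]
  [5, 1, 0]

This is the Floyd-Warshall all-pairs shortest-path computation. For each intermediate vertex k = 0, 1, …, 2, update dist[i][j] ← min(dist[i][j], dist[i][k] + dist[k][j]). The final matrix gives, for each (i, j), the minimum total weight of any directed path from i to j (possibly empty when i = j).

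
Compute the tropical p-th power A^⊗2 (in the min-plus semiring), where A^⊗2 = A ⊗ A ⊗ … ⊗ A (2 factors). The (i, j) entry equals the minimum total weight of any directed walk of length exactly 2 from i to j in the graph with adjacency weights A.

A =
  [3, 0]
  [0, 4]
A^⊗2 =
  [0, 3]
  [3, 0]

Each entry (A^⊗2)_ij equals the minimum over all length-2 walks i = v_0 → v_1 → … → v_2 = j of Σ_t A[v_t][v_{t+1}]. For example, for (i, j) = (0, 1) we minimise over 2 possible intermediate vertex sequences; the minimum is 3, attained along the walk 0 → 0 → 1.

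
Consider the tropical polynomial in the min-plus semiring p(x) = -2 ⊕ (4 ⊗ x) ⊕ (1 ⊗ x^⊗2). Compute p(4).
p(4) = -2

A tropical monomial a ⊗ x^⊗i evaluates to a + i · x. Evaluating each term at x = 4:
  Term 0 contributes -2 + 0 · 4 = -2
  Term 1 contributes 4 + 1 · 4 = 8
  Term 2 contributes 1 + 2 · 4 = 9
p(4) = ⊕ of these = min[-2, 8, 9] = -2.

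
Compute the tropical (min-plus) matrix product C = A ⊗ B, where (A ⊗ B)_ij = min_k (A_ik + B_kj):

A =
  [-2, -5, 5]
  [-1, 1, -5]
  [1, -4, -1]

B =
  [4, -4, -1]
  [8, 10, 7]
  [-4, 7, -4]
A ⊗ B =
  [1, -6, -3]
  [-9, -5, -9]
  [-5, -3, -5]

Apply the min-plus product entry-by-entry:
  C[0][0] = min over k of (A[0][0] + B[0][0] = -2 + 4 = 2, A[0][1] + B[1][0] = -5 + 8 = 3, A[0][2] + B[2][0] = 5 + -4 = 1) = 1 (attained at k = 2)
  C[0][1] = min over k of (A[0][0] + B[0][1] = -2 + -4 = -6, A[0][1] + B[1][1] = -5 + 10 = 5, A[0][2] + B[2][1] = 5 + 7 = 12) = -6 (attained at k = 0)
  C[0][2] = min over k of (A[0][0] + B[0][2] = -2 + -1 = -3, A[0][1] + B[1][2] = -5 + 7 = 2, A[0][2] + B[2][2] = 5 + -4 = 1) = -3 (attained at k = 0)
  C[1][0] = min over k of (A[1][0] + B[0][0] = -1 + 4 = 3, A[1][1] + B[1][0] = 1 + 8 = 9, A[1][2] + B[2][0] = -5 + -4 = -9) = -9 (attained at k = 2)
  C[1][1] = min over k of (A[1][0] + B[0][1] = -1 + -4 = -5, A[1][1] + B[1][1] = 1 + 10 = 11, A[1][2] + B[2][1] = -5 + 7 = 2) = -5 (attained at k = 0)
  C[1][2] = min over k of (A[1][0] + B[0][2] = -1 + -1 = -2, A[1][1] + B[1][2] = 1 + 7 = 8, A[1][2] + B[2][2] = -5 + -4 = -9) = -9 (attained at k = 2)
  C[2][0] = min over k of (A[2][0] + B[0][0] = 1 + 4 = 5, A[2][1] + B[1][0] = -4 + 8 = 4, A[2][2] + B[2][0] = -1 + -4 = -5) = -5 (attained at k = 2)
  C[2][1] = min over k of (A[2][0] + B[0][1] = 1 + -4 = -3, A[2][1] + B[1][1] = -4 + 10 = 6, A[2][2] + B[2][1] = -1 + 7 = 6) = -3 (attained at k = 0)
  C[2][2] = min over k of (A[2][0] + B[0][2] = 1 + -1 = 0, A[2][1] + B[1][2] = -4 + 7 = 3, A[2][2] + B[2][2] = -1 + -4 = -5) = -5 (attained at k = 2)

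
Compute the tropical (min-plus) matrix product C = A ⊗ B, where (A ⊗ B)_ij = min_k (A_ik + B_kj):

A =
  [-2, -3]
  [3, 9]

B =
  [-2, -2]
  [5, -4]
A ⊗ B =
  [-4, -7]
  [1, 1]

Apply the min-plus product entry-by-entry:
  C[0][0] = min over k of (A[0][0] + B[0][0] = -2 + -2 = -4, A[0][1] + B[1][0] = -3 + 5 = 2) = -4 (attained at k = 0)
  C[0][1] = min over k of (A[0][0] + B[0][1] = -2 + -2 = -4, A[0][1] + B[1][1] = -3 + -4 = -7) = -7 (attained at k = 1)
  C[1][0] = min over k of (A[1][0] + B[0][0] = 3 + -2 = 1, A[1][1] + B[1][0] = 9 + 5 = 14) = 1 (attained at k = 0)
  C[1][1] = min over k of (A[1][0] + B[0][1] = 3 + -2 = 1, A[1][1] + B[1][1] = 9 + -4 = 5) = 1 (attained at k = 0)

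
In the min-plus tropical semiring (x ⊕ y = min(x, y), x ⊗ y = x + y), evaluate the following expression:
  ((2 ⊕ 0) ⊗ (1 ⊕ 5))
((2 ⊕ 0) ⊗ (1 ⊕ 5)) = 1

Expand innermost to outermost. Recall ⊕ takes the minimum of its arguments and ⊗ takes their sum. Working out the expression ((2 ⊕ 0) ⊗ (1 ⊕ 5)) gives 1.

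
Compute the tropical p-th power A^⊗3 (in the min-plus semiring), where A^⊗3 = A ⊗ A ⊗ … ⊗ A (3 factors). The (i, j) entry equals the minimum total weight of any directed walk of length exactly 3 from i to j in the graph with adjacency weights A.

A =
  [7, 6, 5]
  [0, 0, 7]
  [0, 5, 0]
A^⊗3 =
  [5, 6, 5]
  [0, 0, 5]
  [0, 5, 0]

Each entry (A^⊗3)_ij equals the minimum over all length-3 walks i = v_0 → v_1 → … → v_3 = j of Σ_t A[v_t][v_{t+1}]. For example, for (i, j) = (0, 2) we minimise over 9 possible intermediate vertex sequences; the minimum is 5, attained along the walk 0 → 2 → 2 → 2.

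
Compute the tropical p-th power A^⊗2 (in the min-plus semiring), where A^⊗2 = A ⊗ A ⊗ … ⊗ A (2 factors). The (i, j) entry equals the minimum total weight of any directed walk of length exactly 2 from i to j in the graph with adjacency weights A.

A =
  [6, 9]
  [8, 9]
A^⊗2 =
  [12, 15]
  [14, 17]

Each entry (A^⊗2)_ij equals the minimum over all length-2 walks i = v_0 → v_1 → … → v_2 = j of Σ_t A[v_t][v_{t+1}]. For example, for (i, j) = (0, 1) we minimise over 2 possible intermediate vertex sequences; the minimum is 15, attained along the walk 0 → 0 → 1.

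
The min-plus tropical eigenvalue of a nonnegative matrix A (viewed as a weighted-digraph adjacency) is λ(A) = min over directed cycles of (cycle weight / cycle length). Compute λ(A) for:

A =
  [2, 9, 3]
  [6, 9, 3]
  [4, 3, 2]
λ(A) = 2

Enumerate directed cycles and compute their means (weight / length). Sample:
  cycle 0 → 0: weight = 2, length = 1, mean = 2/1 ≈ 2.000
  cycle 1 → 1: weight = 9, length = 1, mean = 9/1 ≈ 9.000
  cycle 2 → 2: weight = 2, length = 1, mean = 2/1 ≈ 2.000
  cycle 0 → 1 → 0: weight = 15, length = 2, mean = 15/2 ≈ 7.500
  cycle 0 → 2 → 0: weight = 7, length = 2, mean = 7/2 ≈ 3.500
  cycle 1 → 0 → 1: weight = 15, length = 2, mean = 15/2 ≈ 7.500
Minimum mean = 2.000, attained e.g. along the cycle 0 → 0 with weight 2 and length 1. So λ(A) = 2/1 = 2.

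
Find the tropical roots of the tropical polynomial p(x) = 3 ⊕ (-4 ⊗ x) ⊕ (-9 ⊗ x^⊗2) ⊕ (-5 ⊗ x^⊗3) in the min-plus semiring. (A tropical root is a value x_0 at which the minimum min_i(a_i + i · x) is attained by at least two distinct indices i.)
Roots: {-4, 5, 7}

Each tropical root is a break point of the lower envelope of the lines y = a_i + i · x (there are 4 lines, with slopes 0, 1, ..., 3). Only the lines that attain the minimum somewhere contribute to roots; other lines are dominated. Here the surviving (envelope) indices are i = 3, i = 2, i = 1, i = 0.
Intersections between consecutive envelope lines give the roots: for adjacent envelope indices i < j the intersection is x = (a_i − a_j) / (j − i). Reading off the sorted break points: {-4, 5, 7}.
Verification: at each break x_0, at least two indices attain the minimum of min_i(a_i + i · x_0).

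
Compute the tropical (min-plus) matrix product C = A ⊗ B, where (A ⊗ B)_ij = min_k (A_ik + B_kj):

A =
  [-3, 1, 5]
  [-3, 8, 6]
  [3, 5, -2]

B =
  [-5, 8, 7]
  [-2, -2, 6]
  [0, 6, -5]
A ⊗ B =
  [-8, -1, 0]
  [-8, 5, 1]
  [-2, 3, -7]

Apply the min-plus product entry-by-entry:
  C[0][0] = min over k of (A[0][0] + B[0][0] = -3 + -5 = -8, A[0][1] + B[1][0] = 1 + -2 = -1, A[0][2] + B[2][0] = 5 + 0 = 5) = -8 (attained at k = 0)
  C[0][1] = min over k of (A[0][0] + B[0][1] = -3 + 8 = 5, A[0][1] + B[1][1] = 1 + -2 = -1, A[0][2] + B[2][1] = 5 + 6 = 11) = -1 (attained at k = 1)
  C[0][2] = min over k of (A[0][0] + B[0][2] = -3 + 7 = 4, A[0][1] + B[1][2] = 1 + 6 = 7, A[0][2] + B[2][2] = 5 + -5 = 0) = 0 (attained at k = 2)
  C[1][0] = min over k of (A[1][0] + B[0][0] = -3 + -5 = -8, A[1][1] + B[1][0] = 8 + -2 = 6, A[1][2] + B[2][0] = 6 + 0 = 6) = -8 (attained at k = 0)
  C[1][1] = min over k of (A[1][0] + B[0][1] = -3 + 8 = 5, A[1][1] + B[1][1] = 8 + -2 = 6, A[1][2] + B[2][1] = 6 + 6 = 12) = 5 (attained at k = 0)
  C[1][2] = min over k of (A[1][0] + B[0][2] = -3 + 7 = 4, A[1][1] + B[1][2] = 8 + 6 = 14, A[1][2] + B[2][2] = 6 + -5 = 1) = 1 (attained at k = 2)
  C[2][0] = min over k of (A[2][0] + B[0][0] = 3 + -5 = -2, A[2][1] + B[1][0] = 5 + -2 = 3, A[2][2] + B[2][0] = -2 + 0 = -2) = -2 (attained at k = 0)
  C[2][1] = min over k of (A[2][0] + B[0][1] = 3 + 8 = 11, A[2][1] + B[1][1] = 5 + -2 = 3, A[2][2] + B[2][1] = -2 + 6 = 4) = 3 (attained at k = 1)
  C[2][2] = min over k of (A[2][0] + B[0][2] = 3 + 7 = 10, A[2][1] + B[1][2] = 5 + 6 = 11, A[2][2] + B[2][2] = -2 + -5 = -7) = -7 (attained at k = 2)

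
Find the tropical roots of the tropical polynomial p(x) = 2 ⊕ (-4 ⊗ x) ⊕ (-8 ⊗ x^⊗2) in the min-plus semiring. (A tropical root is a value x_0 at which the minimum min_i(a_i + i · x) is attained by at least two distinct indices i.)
Roots: {4, 6}

Each tropical root is a break point of the lower envelope of the lines y = a_i + i · x (there are 3 lines, with slopes 0, 1, ..., 2). Only the lines that attain the minimum somewhere contribute to roots; other lines are dominated. Here the surviving (envelope) indices are i = 2, i = 1, i = 0.
Intersections between consecutive envelope lines give the roots: for adjacent envelope indices i < j the intersection is x = (a_i − a_j) / (j − i). Reading off the sorted break points: {4, 6}.
Verification: at each break x_0, at least two indices attain the minimum of min_i(a_i + i · x_0).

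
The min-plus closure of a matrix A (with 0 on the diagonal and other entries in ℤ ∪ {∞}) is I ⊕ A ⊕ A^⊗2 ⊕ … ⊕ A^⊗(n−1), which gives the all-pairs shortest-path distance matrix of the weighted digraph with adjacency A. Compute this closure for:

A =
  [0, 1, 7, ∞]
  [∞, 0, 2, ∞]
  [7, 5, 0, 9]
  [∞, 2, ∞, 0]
Closure =
  [0, 1, 3, 12]
  [9, 0, 2, 11]
  [7, 5, 0, 9]
  [11, 2, 4, 0]

This is the Floyd-Warshall all-pairs shortest-path computation. For each intermediate vertex k = 0, 1, …, 3, update dist[i][j] ← min(dist[i][j], dist[i][k] + dist[k][j]). The final matrix gives, for each (i, j), the minimum total weight of any directed path from i to j (possibly empty when i = j).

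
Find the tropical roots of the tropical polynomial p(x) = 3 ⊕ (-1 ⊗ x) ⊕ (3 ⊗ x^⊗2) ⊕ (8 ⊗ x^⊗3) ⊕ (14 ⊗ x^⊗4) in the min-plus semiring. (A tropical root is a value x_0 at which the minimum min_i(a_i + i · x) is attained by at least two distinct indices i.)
Roots: {-6, -5, -4, 4}

Each tropical root is a break point of the lower envelope of the lines y = a_i + i · x (there are 5 lines, with slopes 0, 1, ..., 4). Only the lines that attain the minimum somewhere contribute to roots; other lines are dominated. Here the surviving (envelope) indices are i = 4, i = 3, i = 2, i = 1, i = 0.
Intersections between consecutive envelope lines give the roots: for adjacent envelope indices i < j the intersection is x = (a_i − a_j) / (j − i). Reading off the sorted break points: {-6, -5, -4, 4}.
Verification: at each break x_0, at least two indices attain the minimum of min_i(a_i + i · x_0).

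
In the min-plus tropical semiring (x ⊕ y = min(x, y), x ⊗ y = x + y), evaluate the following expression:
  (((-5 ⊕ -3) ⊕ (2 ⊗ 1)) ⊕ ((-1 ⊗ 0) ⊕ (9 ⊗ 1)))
(((-5 ⊕ -3) ⊕ (2 ⊗ 1)) ⊕ ((-1 ⊗ 0) ⊕ (9 ⊗ 1))) = -5

Expand innermost to outermost. Recall ⊕ takes the minimum of its arguments and ⊗ takes their sum. Working out the expression (((-5 ⊕ -3) ⊕ (2 ⊗ 1)) ⊕ ((-1 ⊗ 0) ⊕ (9 ⊗ 1))) gives -5.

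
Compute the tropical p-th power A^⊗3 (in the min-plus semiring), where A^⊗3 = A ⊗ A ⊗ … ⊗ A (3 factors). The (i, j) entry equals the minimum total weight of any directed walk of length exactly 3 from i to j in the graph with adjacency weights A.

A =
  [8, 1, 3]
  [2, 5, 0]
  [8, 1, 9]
A^⊗3 =
  [6, 2, 4]
  [3, 6, 1]
  [8, 2, 6]

Each entry (A^⊗3)_ij equals the minimum over all length-3 walks i = v_0 → v_1 → … → v_3 = j of Σ_t A[v_t][v_{t+1}]. For example, for (i, j) = (0, 2) we minimise over 9 possible intermediate vertex sequences; the minimum is 4, attained along the walk 0 → 2 → 1 → 2.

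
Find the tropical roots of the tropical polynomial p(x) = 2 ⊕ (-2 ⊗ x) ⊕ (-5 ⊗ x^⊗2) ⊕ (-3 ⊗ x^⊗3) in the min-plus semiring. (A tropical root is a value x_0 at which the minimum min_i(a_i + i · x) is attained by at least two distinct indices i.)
Roots: {-2, 3, 4}

Each tropical root is a break point of the lower envelope of the lines y = a_i + i · x (there are 4 lines, with slopes 0, 1, ..., 3). Only the lines that attain the minimum somewhere contribute to roots; other lines are dominated. Here the surviving (envelope) indices are i = 3, i = 2, i = 1, i = 0.
Intersections between consecutive envelope lines give the roots: for adjacent envelope indices i < j the intersection is x = (a_i − a_j) / (j − i). Reading off the sorted break points: {-2, 3, 4}.
Verification: at each break x_0, at least two indices attain the minimum of min_i(a_i + i · x_0).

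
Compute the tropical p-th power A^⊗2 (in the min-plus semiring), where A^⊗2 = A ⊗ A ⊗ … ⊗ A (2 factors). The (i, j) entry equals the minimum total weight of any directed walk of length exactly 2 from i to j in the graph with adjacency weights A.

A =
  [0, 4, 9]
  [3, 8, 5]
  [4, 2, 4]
A^⊗2 =
  [0, 4, 9]
  [3, 7, 9]
  [4, 6, 7]

Each entry (A^⊗2)_ij equals the minimum over all length-2 walks i = v_0 → v_1 → … → v_2 = j of Σ_t A[v_t][v_{t+1}]. For example, for (i, j) = (0, 2) we minimise over 3 possible intermediate vertex sequences; the minimum is 9, attained along the walk 0 → 0 → 2.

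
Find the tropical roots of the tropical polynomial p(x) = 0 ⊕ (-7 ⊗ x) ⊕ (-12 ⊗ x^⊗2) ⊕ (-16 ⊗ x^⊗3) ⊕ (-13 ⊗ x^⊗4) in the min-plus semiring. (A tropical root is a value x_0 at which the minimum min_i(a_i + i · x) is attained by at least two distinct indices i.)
Roots: {-3, 4, 5, 7}

Each tropical root is a break point of the lower envelope of the lines y = a_i + i · x (there are 5 lines, with slopes 0, 1, ..., 4). Only the lines that attain the minimum somewhere contribute to roots; other lines are dominated. Here the surviving (envelope) indices are i = 4, i = 3, i = 2, i = 1, i = 0.
Intersections between consecutive envelope lines give the roots: for adjacent envelope indices i < j the intersection is x = (a_i − a_j) / (j − i). Reading off the sorted break points: {-3, 4, 5, 7}.
Verification: at each break x_0, at least two indices attain the minimum of min_i(a_i + i · x_0).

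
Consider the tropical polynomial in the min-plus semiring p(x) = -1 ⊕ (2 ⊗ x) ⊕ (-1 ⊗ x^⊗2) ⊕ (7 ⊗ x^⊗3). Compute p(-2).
p(-2) = -5

A tropical monomial a ⊗ x^⊗i evaluates to a + i · x. Evaluating each term at x = -2:
  Term 0 contributes -1 + 0 · -2 = -1
  Term 1 contributes 2 + 1 · -2 = 0
  Term 2 contributes -1 + 2 · -2 = -5
  Term 3 contributes 7 + 3 · -2 = 1
p(-2) = ⊕ of these = min[-1, 0, -5, 1] = -5.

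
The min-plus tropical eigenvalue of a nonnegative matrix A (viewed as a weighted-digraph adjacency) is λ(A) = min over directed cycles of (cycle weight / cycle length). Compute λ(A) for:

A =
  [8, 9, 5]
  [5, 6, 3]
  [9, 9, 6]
λ(A) = 6

Enumerate directed cycles and compute their means (weight / length). Sample:
  cycle 0 → 0: weight = 8, length = 1, mean = 8/1 ≈ 8.000
  cycle 1 → 1: weight = 6, length = 1, mean = 6/1 ≈ 6.000
  cycle 2 → 2: weight = 6, length = 1, mean = 6/1 ≈ 6.000
  cycle 0 → 1 → 0: weight = 14, length = 2, mean = 14/2 ≈ 7.000
  cycle 0 → 2 → 0: weight = 14, length = 2, mean = 14/2 ≈ 7.000
  cycle 1 → 0 → 1: weight = 14, length = 2, mean = 14/2 ≈ 7.000
Minimum mean = 6.000, attained e.g. along the cycle 1 → 1 with weight 6 and length 1. So λ(A) = 6/1 = 6.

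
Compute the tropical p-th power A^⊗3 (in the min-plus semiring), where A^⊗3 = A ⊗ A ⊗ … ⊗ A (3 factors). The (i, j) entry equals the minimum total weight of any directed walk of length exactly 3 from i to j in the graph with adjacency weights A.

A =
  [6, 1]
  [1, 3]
A^⊗3 =
  [5, 3]
  [3, 5]

Each entry (A^⊗3)_ij equals the minimum over all length-3 walks i = v_0 → v_1 → … → v_3 = j of Σ_t A[v_t][v_{t+1}]. For example, for (i, j) = (0, 1) we minimise over 4 possible intermediate vertex sequences; the minimum is 3, attained along the walk 0 → 1 → 0 → 1.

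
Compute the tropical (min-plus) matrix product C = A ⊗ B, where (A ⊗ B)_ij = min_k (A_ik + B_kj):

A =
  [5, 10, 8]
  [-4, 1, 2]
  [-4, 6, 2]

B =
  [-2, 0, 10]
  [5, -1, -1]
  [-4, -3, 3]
A ⊗ B =
  [3, 5, 9]
  [-6, -4, 0]
  [-6, -4, 5]

Apply the min-plus product entry-by-entry:
  C[0][0] = min over k of (A[0][0] + B[0][0] = 5 + -2 = 3, A[0][1] + B[1][0] = 10 + 5 = 15, A[0][2] + B[2][0] = 8 + -4 = 4) = 3 (attained at k = 0)
  C[0][1] = min over k of (A[0][0] + B[0][1] = 5 + 0 = 5, A[0][1] + B[1][1] = 10 + -1 = 9, A[0][2] + B[2][1] = 8 + -3 = 5) = 5 (attained at k = 0)
  C[0][2] = min over k of (A[0][0] + B[0][2] = 5 + 10 = 15, A[0][1] + B[1][2] = 10 + -1 = 9, A[0][2] + B[2][2] = 8 + 3 = 11) = 9 (attained at k = 1)
  C[1][0] = min over k of (A[1][0] + B[0][0] = -4 + -2 = -6, A[1][1] + B[1][0] = 1 + 5 = 6, A[1][2] + B[2][0] = 2 + -4 = -2) = -6 (attained at k = 0)
  C[1][1] = min over k of (A[1][0] + B[0][1] = -4 + 0 = -4, A[1][1] + B[1][1] = 1 + -1 = 0, A[1][2] + B[2][1] = 2 + -3 = -1) = -4 (attained at k = 0)
  C[1][2] = min over k of (A[1][0] + B[0][2] = -4 + 10 = 6, A[1][1] + B[1][2] = 1 + -1 = 0, A[1][2] + B[2][2] = 2 + 3 = 5) = 0 (attained at k = 1)
  C[2][0] = min over k of (A[2][0] + B[0][0] = -4 + -2 = -6, A[2][1] + B[1][0] = 6 + 5 = 11, A[2][2] + B[2][0] = 2 + -4 = -2) = -6 (attained at k = 0)
  C[2][1] = min over k of (A[2][0] + B[0][1] = -4 + 0 = -4, A[2][1] + B[1][1] = 6 + -1 = 5, A[2][2] + B[2][1] = 2 + -3 = -1) = -4 (attained at k = 0)
  C[2][2] = min over k of (A[2][0] + B[0][2] = -4 + 10 = 6, A[2][1] + B[1][2] = 6 + -1 = 5, A[2][2] + B[2][2] = 2 + 3 = 5) = 5 (attained at k = 1)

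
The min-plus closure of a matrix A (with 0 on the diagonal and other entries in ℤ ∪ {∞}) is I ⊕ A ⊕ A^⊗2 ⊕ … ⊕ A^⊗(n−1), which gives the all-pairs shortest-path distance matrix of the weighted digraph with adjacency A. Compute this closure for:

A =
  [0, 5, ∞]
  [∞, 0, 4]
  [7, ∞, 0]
Closure =
  [0, 5, 9]
  [11, 0, 4]
  [7, 12, 0]

This is the Floyd-Warshall all-pairs shortest-path computation. For each intermediate vertex k = 0, 1, …, 2, update dist[i][j] ← min(dist[i][j], dist[i][k] + dist[k][j]). The final matrix gives, for each (i, j), the minimum total weight of any directed path from i to j (possibly empty when i = j).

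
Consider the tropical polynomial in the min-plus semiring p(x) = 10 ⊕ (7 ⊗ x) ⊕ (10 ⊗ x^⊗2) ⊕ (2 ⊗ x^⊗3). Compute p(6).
p(6) = 10

A tropical monomial a ⊗ x^⊗i evaluates to a + i · x. Evaluating each term at x = 6:
  Term 0 contributes 10 + 0 · 6 = 10
  Term 1 contributes 7 + 1 · 6 = 13
  Term 2 contributes 10 + 2 · 6 = 22
  Term 3 contributes 2 + 3 · 6 = 20
p(6) = ⊕ of these = min[10, 13, 22, 20] = 10.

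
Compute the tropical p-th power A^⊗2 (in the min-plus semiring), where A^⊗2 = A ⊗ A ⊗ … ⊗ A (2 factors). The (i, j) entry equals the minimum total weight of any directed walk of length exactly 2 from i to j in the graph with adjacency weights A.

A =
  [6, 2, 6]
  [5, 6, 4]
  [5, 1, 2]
A^⊗2 =
  [7, 7, 6]
  [9, 5, 6]
  [6, 3, 4]

Each entry (A^⊗2)_ij equals the minimum over all length-2 walks i = v_0 → v_1 → … → v_2 = j of Σ_t A[v_t][v_{t+1}]. For example, for (i, j) = (0, 2) we minimise over 3 possible intermediate vertex sequences; the minimum is 6, attained along the walk 0 → 1 → 2.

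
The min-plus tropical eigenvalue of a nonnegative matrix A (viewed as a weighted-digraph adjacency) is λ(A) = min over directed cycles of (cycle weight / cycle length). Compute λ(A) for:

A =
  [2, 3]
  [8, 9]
λ(A) = 2

Enumerate directed cycles and compute their means (weight / length). Sample:
  cycle 0 → 0: weight = 2, length = 1, mean = 2/1 ≈ 2.000
  cycle 1 → 1: weight = 9, length = 1, mean = 9/1 ≈ 9.000
  cycle 0 → 1 → 0: weight = 11, length = 2, mean = 11/2 ≈ 5.500
  cycle 1 → 0 → 1: weight = 11, length = 2, mean = 11/2 ≈ 5.500
Minimum mean = 2.000, attained e.g. along the cycle 0 → 0 with weight 2 and length 1. So λ(A) = 2/1 = 2.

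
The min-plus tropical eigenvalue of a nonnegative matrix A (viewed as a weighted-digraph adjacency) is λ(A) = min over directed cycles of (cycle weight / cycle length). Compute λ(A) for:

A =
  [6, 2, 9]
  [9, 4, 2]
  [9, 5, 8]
λ(A) = 7/2

Enumerate directed cycles and compute their means (weight / length). Sample:
  cycle 0 → 0: weight = 6, length = 1, mean = 6/1 ≈ 6.000
  cycle 1 → 1: weight = 4, length = 1, mean = 4/1 ≈ 4.000
  cycle 2 → 2: weight = 8, length = 1, mean = 8/1 ≈ 8.000
  cycle 0 → 1 → 0: weight = 11, length = 2, mean = 11/2 ≈ 5.500
  cycle 0 → 2 → 0: weight = 18, length = 2, mean = 18/2 ≈ 9.000
  cycle 1 → 0 → 1: weight = 11, length = 2, mean = 11/2 ≈ 5.500
Minimum mean = 3.500, attained e.g. along the cycle 1 → 2 → 1 with weight 7 and length 2. So λ(A) = 7/2 = 7/2.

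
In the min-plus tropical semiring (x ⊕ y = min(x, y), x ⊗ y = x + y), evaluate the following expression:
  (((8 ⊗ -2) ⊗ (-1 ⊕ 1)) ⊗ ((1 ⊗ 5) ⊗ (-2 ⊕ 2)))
(((8 ⊗ -2) ⊗ (-1 ⊕ 1)) ⊗ ((1 ⊗ 5) ⊗ (-2 ⊕ 2))) = 9

Expand innermost to outermost. Recall ⊕ takes the minimum of its arguments and ⊗ takes their sum. Working out the expression (((8 ⊗ -2) ⊗ (-1 ⊕ 1)) ⊗ ((1 ⊗ 5) ⊗ (-2 ⊕ 2))) gives 9.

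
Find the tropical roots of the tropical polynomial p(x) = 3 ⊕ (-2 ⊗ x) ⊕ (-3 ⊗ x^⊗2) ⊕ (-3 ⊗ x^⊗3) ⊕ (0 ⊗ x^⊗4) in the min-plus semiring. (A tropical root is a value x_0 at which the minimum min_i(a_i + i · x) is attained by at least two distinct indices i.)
Roots: {-3, 0, 1, 5}

Each tropical root is a break point of the lower envelope of the lines y = a_i + i · x (there are 5 lines, with slopes 0, 1, ..., 4). Only the lines that attain the minimum somewhere contribute to roots; other lines are dominated. Here the surviving (envelope) indices are i = 4, i = 3, i = 2, i = 1, i = 0.
Intersections between consecutive envelope lines give the roots: for adjacent envelope indices i < j the intersection is x = (a_i − a_j) / (j − i). Reading off the sorted break points: {-3, 0, 1, 5}.
Verification: at each break x_0, at least two indices attain the minimum of min_i(a_i + i · x_0).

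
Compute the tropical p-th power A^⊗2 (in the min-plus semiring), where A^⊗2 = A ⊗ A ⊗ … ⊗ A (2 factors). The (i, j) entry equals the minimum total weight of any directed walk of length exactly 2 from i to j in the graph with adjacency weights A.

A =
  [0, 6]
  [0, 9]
A^⊗2 =
  [0, 6]
  [0, 6]

Each entry (A^⊗2)_ij equals the minimum over all length-2 walks i = v_0 → v_1 → … → v_2 = j of Σ_t A[v_t][v_{t+1}]. For example, for (i, j) = (0, 1) we minimise over 2 possible intermediate vertex sequences; the minimum is 6, attained along the walk 0 → 0 → 1.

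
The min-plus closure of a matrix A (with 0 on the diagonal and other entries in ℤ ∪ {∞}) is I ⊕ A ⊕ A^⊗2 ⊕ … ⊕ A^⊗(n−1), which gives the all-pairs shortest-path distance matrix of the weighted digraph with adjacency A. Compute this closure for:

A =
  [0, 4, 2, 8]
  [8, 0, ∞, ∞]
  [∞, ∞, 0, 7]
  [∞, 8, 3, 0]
Closure =
  [0, 4, 2, 8]
  [8, 0, 10, 16]
  [23, 15, 0, 7]
  [16, 8, 3, 0]

This is the Floyd-Warshall all-pairs shortest-path computation. For each intermediate vertex k = 0, 1, …, 3, update dist[i][j] ← min(dist[i][j], dist[i][k] + dist[k][j]). The final matrix gives, for each (i, j), the minimum total weight of any directed path from i to j (possibly empty when i = j).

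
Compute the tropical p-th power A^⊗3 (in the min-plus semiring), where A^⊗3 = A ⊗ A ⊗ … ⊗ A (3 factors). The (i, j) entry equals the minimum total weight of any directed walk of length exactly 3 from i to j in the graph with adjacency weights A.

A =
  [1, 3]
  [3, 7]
A^⊗3 =
  [3, 5]
  [5, 7]

Each entry (A^⊗3)_ij equals the minimum over all length-3 walks i = v_0 → v_1 → … → v_3 = j of Σ_t A[v_t][v_{t+1}]. For example, for (i, j) = (0, 1) we minimise over 4 possible intermediate vertex sequences; the minimum is 5, attained along the walk 0 → 0 → 0 → 1.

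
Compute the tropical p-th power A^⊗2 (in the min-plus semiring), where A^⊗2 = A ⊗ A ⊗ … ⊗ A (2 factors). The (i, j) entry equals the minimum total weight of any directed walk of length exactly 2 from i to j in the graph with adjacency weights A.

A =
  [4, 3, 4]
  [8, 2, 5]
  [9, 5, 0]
A^⊗2 =
  [8, 5, 4]
  [10, 4, 5]
  [9, 5, 0]

Each entry (A^⊗2)_ij equals the minimum over all length-2 walks i = v_0 → v_1 → … → v_2 = j of Σ_t A[v_t][v_{t+1}]. For example, for (i, j) = (0, 2) we minimise over 3 possible intermediate vertex sequences; the minimum is 4, attained along the walk 0 → 2 → 2.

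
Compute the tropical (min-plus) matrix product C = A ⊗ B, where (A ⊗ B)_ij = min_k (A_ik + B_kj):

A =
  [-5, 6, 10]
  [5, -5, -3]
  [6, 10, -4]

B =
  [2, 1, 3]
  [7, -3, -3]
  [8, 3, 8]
A ⊗ B =
  [-3, -4, -2]
  [2, -8, -8]
  [4, -1, 4]

Apply the min-plus product entry-by-entry:
  C[0][0] = min over k of (A[0][0] + B[0][0] = -5 + 2 = -3, A[0][1] + B[1][0] = 6 + 7 = 13, A[0][2] + B[2][0] = 10 + 8 = 18) = -3 (attained at k = 0)
  C[0][1] = min over k of (A[0][0] + B[0][1] = -5 + 1 = -4, A[0][1] + B[1][1] = 6 + -3 = 3, A[0][2] + B[2][1] = 10 + 3 = 13) = -4 (attained at k = 0)
  C[0][2] = min over k of (A[0][0] + B[0][2] = -5 + 3 = -2, A[0][1] + B[1][2] = 6 + -3 = 3, A[0][2] + B[2][2] = 10 + 8 = 18) = -2 (attained at k = 0)
  C[1][0] = min over k of (A[1][0] + B[0][0] = 5 + 2 = 7, A[1][1] + B[1][0] = -5 + 7 = 2, A[1][2] + B[2][0] = -3 + 8 = 5) = 2 (attained at k = 1)
  C[1][1] = min over k of (A[1][0] + B[0][1] = 5 + 1 = 6, A[1][1] + B[1][1] = -5 + -3 = -8, A[1][2] + B[2][1] = -3 + 3 = 0) = -8 (attained at k = 1)
  C[1][2] = min over k of (A[1][0] + B[0][2] = 5 + 3 = 8, A[1][1] + B[1][2] = -5 + -3 = -8, A[1][2] + B[2][2] = -3 + 8 = 5) = -8 (attained at k = 1)
  C[2][0] = min over k of (A[2][0] + B[0][0] = 6 + 2 = 8, A[2][1] + B[1][0] = 10 + 7 = 17, A[2][2] + B[2][0] = -4 + 8 = 4) = 4 (attained at k = 2)
  C[2][1] = min over k of (A[2][0] + B[0][1] = 6 + 1 = 7, A[2][1] + B[1][1] = 10 + -3 = 7, A[2][2] + B[2][1] = -4 + 3 = -1) = -1 (attained at k = 2)
  C[2][2] = min over k of (A[2][0] + B[0][2] = 6 + 3 = 9, A[2][1] + B[1][2] = 10 + -3 = 7, A[2][2] + B[2][2] = -4 + 8 = 4) = 4 (attained at k = 2)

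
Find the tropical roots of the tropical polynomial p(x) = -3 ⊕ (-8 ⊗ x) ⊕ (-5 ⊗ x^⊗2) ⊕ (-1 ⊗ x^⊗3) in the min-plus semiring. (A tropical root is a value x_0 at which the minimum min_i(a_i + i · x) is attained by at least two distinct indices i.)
Roots: {-4, -3, 5}

Each tropical root is a break point of the lower envelope of the lines y = a_i + i · x (there are 4 lines, with slopes 0, 1, ..., 3). Only the lines that attain the minimum somewhere contribute to roots; other lines are dominated. Here the surviving (envelope) indices are i = 3, i = 2, i = 1, i = 0.
Intersections between consecutive envelope lines give the roots: for adjacent envelope indices i < j the intersection is x = (a_i − a_j) / (j − i). Reading off the sorted break points: {-4, -3, 5}.
Verification: at each break x_0, at least two indices attain the minimum of min_i(a_i + i · x_0).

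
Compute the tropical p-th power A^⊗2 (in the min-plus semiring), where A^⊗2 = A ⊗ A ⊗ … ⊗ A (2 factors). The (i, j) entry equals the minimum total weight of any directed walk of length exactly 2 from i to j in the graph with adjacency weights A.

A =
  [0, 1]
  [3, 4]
A^⊗2 =
  [0, 1]
  [3, 4]

Each entry (A^⊗2)_ij equals the minimum over all length-2 walks i = v_0 → v_1 → … → v_2 = j of Σ_t A[v_t][v_{t+1}]. For example, for (i, j) = (0, 1) we minimise over 2 possible intermediate vertex sequences; the minimum is 1, attained along the walk 0 → 0 → 1.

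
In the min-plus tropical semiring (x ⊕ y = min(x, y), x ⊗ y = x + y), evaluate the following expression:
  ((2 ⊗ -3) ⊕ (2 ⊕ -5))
((2 ⊗ -3) ⊕ (2 ⊕ -5)) = -5

Expand innermost to outermost. Recall ⊕ takes the minimum of its arguments and ⊗ takes their sum. Working out the expression ((2 ⊗ -3) ⊕ (2 ⊕ -5)) gives -5.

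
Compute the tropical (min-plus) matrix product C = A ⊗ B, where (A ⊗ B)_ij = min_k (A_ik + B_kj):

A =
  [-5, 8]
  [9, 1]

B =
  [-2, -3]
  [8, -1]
A ⊗ B =
  [-7, -8]
  [7, 0]

Apply the min-plus product entry-by-entry:
  C[0][0] = min over k of (A[0][0] + B[0][0] = -5 + -2 = -7, A[0][1] + B[1][0] = 8 + 8 = 16) = -7 (attained at k = 0)
  C[0][1] = min over k of (A[0][0] + B[0][1] = -5 + -3 = -8, A[0][1] + B[1][1] = 8 + -1 = 7) = -8 (attained at k = 0)
  C[1][0] = min over k of (A[1][0] + B[0][0] = 9 + -2 = 7, A[1][1] + B[1][0] = 1 + 8 = 9) = 7 (attained at k = 0)
  C[1][1] = min over k of (A[1][0] + B[0][1] = 9 + -3 = 6, A[1][1] + B[1][1] = 1 + -1 = 0) = 0 (attained at k = 1)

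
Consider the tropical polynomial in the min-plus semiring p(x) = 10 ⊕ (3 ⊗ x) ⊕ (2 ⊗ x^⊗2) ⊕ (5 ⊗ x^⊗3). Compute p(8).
p(8) = 10

A tropical monomial a ⊗ x^⊗i evaluates to a + i · x. Evaluating each term at x = 8:
  Term 0 contributes 10 + 0 · 8 = 10
  Term 1 contributes 3 + 1 · 8 = 11
  Term 2 contributes 2 + 2 · 8 = 18
  Term 3 contributes 5 + 3 · 8 = 29
p(8) = ⊕ of these = min[10, 11, 18, 29] = 10.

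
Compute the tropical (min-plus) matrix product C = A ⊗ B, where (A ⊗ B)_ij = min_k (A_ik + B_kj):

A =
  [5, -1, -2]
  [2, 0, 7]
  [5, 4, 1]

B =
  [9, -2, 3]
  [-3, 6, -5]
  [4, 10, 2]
A ⊗ B =
  [-4, 3, -6]
  [-3, 0, -5]
  [1, 3, -1]

Apply the min-plus product entry-by-entry:
  C[0][0] = min over k of (A[0][0] + B[0][0] = 5 + 9 = 14, A[0][1] + B[1][0] = -1 + -3 = -4, A[0][2] + B[2][0] = -2 + 4 = 2) = -4 (attained at k = 1)
  C[0][1] = min over k of (A[0][0] + B[0][1] = 5 + -2 = 3, A[0][1] + B[1][1] = -1 + 6 = 5, A[0][2] + B[2][1] = -2 + 10 = 8) = 3 (attained at k = 0)
  C[0][2] = min over k of (A[0][0] + B[0][2] = 5 + 3 = 8, A[0][1] + B[1][2] = -1 + -5 = -6, A[0][2] + B[2][2] = -2 + 2 = 0) = -6 (attained at k = 1)
  C[1][0] = min over k of (A[1][0] + B[0][0] = 2 + 9 = 11, A[1][1] + B[1][0] = 0 + -3 = -3, A[1][2] + B[2][0] = 7 + 4 = 11) = -3 (attained at k = 1)
  C[1][1] = min over k of (A[1][0] + B[0][1] = 2 + -2 = 0, A[1][1] + B[1][1] = 0 + 6 = 6, A[1][2] + B[2][1] = 7 + 10 = 17) = 0 (attained at k = 0)
  C[1][2] = min over k of (A[1][0] + B[0][2] = 2 + 3 = 5, A[1][1] + B[1][2] = 0 + -5 = -5, A[1][2] + B[2][2] = 7 + 2 = 9) = -5 (attained at k = 1)
  C[2][0] = min over k of (A[2][0] + B[0][0] = 5 + 9 = 14, A[2][1] + B[1][0] = 4 + -3 = 1, A[2][2] + B[2][0] = 1 + 4 = 5) = 1 (attained at k = 1)
  C[2][1] = min over k of (A[2][0] + B[0][1] = 5 + -2 = 3, A[2][1] + B[1][1] = 4 + 6 = 10, A[2][2] + B[2][1] = 1 + 10 = 11) = 3 (attained at k = 0)
  C[2][2] = min over k of (A[2][0] + B[0][2] = 5 + 3 = 8, A[2][1] + B[1][2] = 4 + -5 = -1, A[2][2] + B[2][2] = 1 + 2 = 3) = -1 (attained at k = 1)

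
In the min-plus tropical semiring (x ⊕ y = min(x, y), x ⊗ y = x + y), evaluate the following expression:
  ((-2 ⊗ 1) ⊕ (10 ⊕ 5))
((-2 ⊗ 1) ⊕ (10 ⊕ 5)) = -1

Expand innermost to outermost. Recall ⊕ takes the minimum of its arguments and ⊗ takes their sum. Working out the expression ((-2 ⊗ 1) ⊕ (10 ⊕ 5)) gives -1.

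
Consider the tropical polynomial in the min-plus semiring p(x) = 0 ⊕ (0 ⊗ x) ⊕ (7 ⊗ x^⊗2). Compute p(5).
p(5) = 0

A tropical monomial a ⊗ x^⊗i evaluates to a + i · x. Evaluating each term at x = 5:
  Term 0 contributes 0 + 0 · 5 = 0
  Term 1 contributes 0 + 1 · 5 = 5
  Term 2 contributes 7 + 2 · 5 = 17
p(5) = ⊕ of these = min[0, 5, 17] = 0.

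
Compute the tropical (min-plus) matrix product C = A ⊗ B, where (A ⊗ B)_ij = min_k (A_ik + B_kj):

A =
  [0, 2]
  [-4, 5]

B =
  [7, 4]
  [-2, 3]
A ⊗ B =
  [0, 4]
  [3, 0]

Apply the min-plus product entry-by-entry:
  C[0][0] = min over k of (A[0][0] + B[0][0] = 0 + 7 = 7, A[0][1] + B[1][0] = 2 + -2 = 0) = 0 (attained at k = 1)
  C[0][1] = min over k of (A[0][0] + B[0][1] = 0 + 4 = 4, A[0][1] + B[1][1] = 2 + 3 = 5) = 4 (attained at k = 0)
  C[1][0] = min over k of (A[1][0] + B[0][0] = -4 + 7 = 3, A[1][1] + B[1][0] = 5 + -2 = 3) = 3 (attained at k = 0)
  C[1][1] = min over k of (A[1][0] + B[0][1] = -4 + 4 = 0, A[1][1] + B[1][1] = 5 + 3 = 8) = 0 (attained at k = 0)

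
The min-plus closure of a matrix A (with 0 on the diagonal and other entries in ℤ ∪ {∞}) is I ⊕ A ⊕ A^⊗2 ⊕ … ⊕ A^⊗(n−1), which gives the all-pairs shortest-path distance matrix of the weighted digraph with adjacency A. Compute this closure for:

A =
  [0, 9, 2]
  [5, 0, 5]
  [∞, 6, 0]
Closure =
  [0, 8, 2]
  [5, 0, 5]
  [11, 6, 0]

This is the Floyd-Warshall all-pairs shortest-path computation. For each intermediate vertex k = 0, 1, …, 2, update dist[i][j] ← min(dist[i][j], dist[i][k] + dist[k][j]). The final matrix gives, for each (i, j), the minimum total weight of any directed path from i to j (possibly empty when i = j).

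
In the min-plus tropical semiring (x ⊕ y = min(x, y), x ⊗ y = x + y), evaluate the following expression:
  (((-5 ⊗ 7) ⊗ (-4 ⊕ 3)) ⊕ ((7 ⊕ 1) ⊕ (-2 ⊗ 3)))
(((-5 ⊗ 7) ⊗ (-4 ⊕ 3)) ⊕ ((7 ⊕ 1) ⊕ (-2 ⊗ 3))) = -2

Expand innermost to outermost. Recall ⊕ takes the minimum of its arguments and ⊗ takes their sum. Working out the expression (((-5 ⊗ 7) ⊗ (-4 ⊕ 3)) ⊕ ((7 ⊕ 1) ⊕ (-2 ⊗ 3))) gives -2.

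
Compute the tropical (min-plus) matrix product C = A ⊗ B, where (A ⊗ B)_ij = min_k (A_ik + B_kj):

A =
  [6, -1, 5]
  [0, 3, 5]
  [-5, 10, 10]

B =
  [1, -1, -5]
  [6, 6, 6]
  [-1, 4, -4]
A ⊗ B =
  [4, 5, 1]
  [1, -1, -5]
  [-4, -6, -10]

Apply the min-plus product entry-by-entry:
  C[0][0] = min over k of (A[0][0] + B[0][0] = 6 + 1 = 7, A[0][1] + B[1][0] = -1 + 6 = 5, A[0][2] + B[2][0] = 5 + -1 = 4) = 4 (attained at k = 2)
  C[0][1] = min over k of (A[0][0] + B[0][1] = 6 + -1 = 5, A[0][1] + B[1][1] = -1 + 6 = 5, A[0][2] + B[2][1] = 5 + 4 = 9) = 5 (attained at k = 0)
  C[0][2] = min over k of (A[0][0] + B[0][2] = 6 + -5 = 1, A[0][1] + B[1][2] = -1 + 6 = 5, A[0][2] + B[2][2] = 5 + -4 = 1) = 1 (attained at k = 0)
  C[1][0] = min over k of (A[1][0] + B[0][0] = 0 + 1 = 1, A[1][1] + B[1][0] = 3 + 6 = 9, A[1][2] + B[2][0] = 5 + -1 = 4) = 1 (attained at k = 0)
  C[1][1] = min over k of (A[1][0] + B[0][1] = 0 + -1 = -1, A[1][1] + B[1][1] = 3 + 6 = 9, A[1][2] + B[2][1] = 5 + 4 = 9) = -1 (attained at k = 0)
  C[1][2] = min over k of (A[1][0] + B[0][2] = 0 + -5 = -5, A[1][1] + B[1][2] = 3 + 6 = 9, A[1][2] + B[2][2] = 5 + -4 = 1) = -5 (attained at k = 0)
  C[2][0] = min over k of (A[2][0] + B[0][0] = -5 + 1 = -4, A[2][1] + B[1][0] = 10 + 6 = 16, A[2][2] + B[2][0] = 10 + -1 = 9) = -4 (attained at k = 0)
  C[2][1] = min over k of (A[2][0] + B[0][1] = -5 + -1 = -6, A[2][1] + B[1][1] = 10 + 6 = 16, A[2][2] + B[2][1] = 10 + 4 = 14) = -6 (attained at k = 0)
  C[2][2] = min over k of (A[2][0] + B[0][2] = -5 + -5 = -10, A[2][1] + B[1][2] = 10 + 6 = 16, A[2][2] + B[2][2] = 10 + -4 = 6) = -10 (attained at k = 0)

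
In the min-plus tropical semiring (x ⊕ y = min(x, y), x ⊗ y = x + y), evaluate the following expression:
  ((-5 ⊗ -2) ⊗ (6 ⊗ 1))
((-5 ⊗ -2) ⊗ (6 ⊗ 1)) = 0

Expand innermost to outermost. Recall ⊕ takes the minimum of its arguments and ⊗ takes their sum. Working out the expression ((-5 ⊗ -2) ⊗ (6 ⊗ 1)) gives 0.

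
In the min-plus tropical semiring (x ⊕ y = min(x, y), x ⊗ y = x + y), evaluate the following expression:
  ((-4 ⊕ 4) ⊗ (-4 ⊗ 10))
((-4 ⊕ 4) ⊗ (-4 ⊗ 10)) = 2

Expand innermost to outermost. Recall ⊕ takes the minimum of its arguments and ⊗ takes their sum. Working out the expression ((-4 ⊕ 4) ⊗ (-4 ⊗ 10)) gives 2.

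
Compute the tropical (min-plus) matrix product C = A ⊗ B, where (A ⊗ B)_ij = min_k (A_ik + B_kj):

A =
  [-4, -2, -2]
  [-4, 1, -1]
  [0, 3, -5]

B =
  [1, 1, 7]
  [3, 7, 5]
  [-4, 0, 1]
A ⊗ B =
  [-6, -3, -1]
  [-5, -3, 0]
  [-9, -5, -4]

Apply the min-plus product entry-by-entry:
  C[0][0] = min over k of (A[0][0] + B[0][0] = -4 + 1 = -3, A[0][1] + B[1][0] = -2 + 3 = 1, A[0][2] + B[2][0] = -2 + -4 = -6) = -6 (attained at k = 2)
  C[0][1] = min over k of (A[0][0] + B[0][1] = -4 + 1 = -3, A[0][1] + B[1][1] = -2 + 7 = 5, A[0][2] + B[2][1] = -2 + 0 = -2) = -3 (attained at k = 0)
  C[0][2] = min over k of (A[0][0] + B[0][2] = -4 + 7 = 3, A[0][1] + B[1][2] = -2 + 5 = 3, A[0][2] + B[2][2] = -2 + 1 = -1) = -1 (attained at k = 2)
  C[1][0] = min over k of (A[1][0] + B[0][0] = -4 + 1 = -3, A[1][1] + B[1][0] = 1 + 3 = 4, A[1][2] + B[2][0] = -1 + -4 = -5) = -5 (attained at k = 2)
  C[1][1] = min over k of (A[1][0] + B[0][1] = -4 + 1 = -3, A[1][1] + B[1][1] = 1 + 7 = 8, A[1][2] + B[2][1] = -1 + 0 = -1) = -3 (attained at k = 0)
  C[1][2] = min over k of (A[1][0] + B[0][2] = -4 + 7 = 3, A[1][1] + B[1][2] = 1 + 5 = 6, A[1][2] + B[2][2] = -1 + 1 = 0) = 0 (attained at k = 2)
  C[2][0] = min over k of (A[2][0] + B[0][0] = 0 + 1 = 1, A[2][1] + B[1][0] = 3 + 3 = 6, A[2][2] + B[2][0] = -5 + -4 = -9) = -9 (attained at k = 2)
  C[2][1] = min over k of (A[2][0] + B[0][1] = 0 + 1 = 1, A[2][1] + B[1][1] = 3 + 7 = 10, A[2][2] + B[2][1] = -5 + 0 = -5) = -5 (attained at k = 2)
  C[2][2] = min over k of (A[2][0] + B[0][2] = 0 + 7 = 7, A[2][1] + B[1][2] = 3 + 5 = 8, A[2][2] + B[2][2] = -5 + 1 = -4) = -4 (attained at k = 2)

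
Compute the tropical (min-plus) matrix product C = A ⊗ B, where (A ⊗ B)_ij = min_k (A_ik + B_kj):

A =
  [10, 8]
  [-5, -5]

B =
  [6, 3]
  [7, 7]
A ⊗ B =
  [15, 13]
  [1, -2]

Apply the min-plus product entry-by-entry:
  C[0][0] = min over k of (A[0][0] + B[0][0] = 10 + 6 = 16, A[0][1] + B[1][0] = 8 + 7 = 15) = 15 (attained at k = 1)
  C[0][1] = min over k of (A[0][0] + B[0][1] = 10 + 3 = 13, A[0][1] + B[1][1] = 8 + 7 = 15) = 13 (attained at k = 0)
  C[1][0] = min over k of (A[1][0] + B[0][0] = -5 + 6 = 1, A[1][1] + B[1][0] = -5 + 7 = 2) = 1 (attained at k = 0)
  C[1][1] = min over k of (A[1][0] + B[0][1] = -5 + 3 = -2, A[1][1] + B[1][1] = -5 + 7 = 2) = -2 (attained at k = 0)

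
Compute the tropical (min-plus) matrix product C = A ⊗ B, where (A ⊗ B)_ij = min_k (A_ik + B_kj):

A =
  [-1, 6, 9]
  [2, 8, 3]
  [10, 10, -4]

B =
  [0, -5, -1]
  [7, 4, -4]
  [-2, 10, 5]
A ⊗ B =
  [-1, -6, -2]
  [1, -3, 1]
  [-6, 5, 1]

Apply the min-plus product entry-by-entry:
  C[0][0] = min over k of (A[0][0] + B[0][0] = -1 + 0 = -1, A[0][1] + B[1][0] = 6 + 7 = 13, A[0][2] + B[2][0] = 9 + -2 = 7) = -1 (attained at k = 0)
  C[0][1] = min over k of (A[0][0] + B[0][1] = -1 + -5 = -6, A[0][1] + B[1][1] = 6 + 4 = 10, A[0][2] + B[2][1] = 9 + 10 = 19) = -6 (attained at k = 0)
  C[0][2] = min over k of (A[0][0] + B[0][2] = -1 + -1 = -2, A[0][1] + B[1][2] = 6 + -4 = 2, A[0][2] + B[2][2] = 9 + 5 = 14) = -2 (attained at k = 0)
  C[1][0] = min over k of (A[1][0] + B[0][0] = 2 + 0 = 2, A[1][1] + B[1][0] = 8 + 7 = 15, A[1][2] + B[2][0] = 3 + -2 = 1) = 1 (attained at k = 2)
  C[1][1] = min over k of (A[1][0] + B[0][1] = 2 + -5 = -3, A[1][1] + B[1][1] = 8 + 4 = 12, A[1][2] + B[2][1] = 3 + 10 = 13) = -3 (attained at k = 0)
  C[1][2] = min over k of (A[1][0] + B[0][2] = 2 + -1 = 1, A[1][1] + B[1][2] = 8 + -4 = 4, A[1][2] + B[2][2] = 3 + 5 = 8) = 1 (attained at k = 0)
  C[2][0] = min over k of (A[2][0] + B[0][0] = 10 + 0 = 10, A[2][1] + B[1][0] = 10 + 7 = 17, A[2][2] + B[2][0] = -4 + -2 = -6) = -6 (attained at k = 2)
  C[2][1] = min over k of (A[2][0] + B[0][1] = 10 + -5 = 5, A[2][1] + B[1][1] = 10 + 4 = 14, A[2][2] + B[2][1] = -4 + 10 = 6) = 5 (attained at k = 0)
  C[2][2] = min over k of (A[2][0] + B[0][2] = 10 + -1 = 9, A[2][1] + B[1][2] = 10 + -4 = 6, A[2][2] + B[2][2] = -4 + 5 = 1) = 1 (attained at k = 2)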